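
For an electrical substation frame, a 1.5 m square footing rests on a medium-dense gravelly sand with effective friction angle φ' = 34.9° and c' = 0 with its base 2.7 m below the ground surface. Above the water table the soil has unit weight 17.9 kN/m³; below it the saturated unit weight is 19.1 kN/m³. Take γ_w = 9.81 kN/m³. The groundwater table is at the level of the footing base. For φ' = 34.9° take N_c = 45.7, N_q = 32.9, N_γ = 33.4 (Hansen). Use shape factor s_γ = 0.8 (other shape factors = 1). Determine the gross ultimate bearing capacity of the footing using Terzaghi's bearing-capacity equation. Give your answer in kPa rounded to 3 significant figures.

q_ult ≈ 1780 kPa

Overburden at base level: q = 17.9 × 2.7 = 48.33 kPa.
Below the base the soil is submerged, so the ½γBN_γ term uses γ' = 19.1 − 9.81 = 9.29 kN/m³.
Surcharge term q·N_q = 48.33 × 32.9 = 1590.1 kPa; self-weight term 0.5·γ·B·N_γ·s_γ = 0.5 × 9.29 × 1.5 × 33.4 × 0.8 = 186.17 kPa.
q_ult = 1590.1 + 186.17 = 1776.2 kPa.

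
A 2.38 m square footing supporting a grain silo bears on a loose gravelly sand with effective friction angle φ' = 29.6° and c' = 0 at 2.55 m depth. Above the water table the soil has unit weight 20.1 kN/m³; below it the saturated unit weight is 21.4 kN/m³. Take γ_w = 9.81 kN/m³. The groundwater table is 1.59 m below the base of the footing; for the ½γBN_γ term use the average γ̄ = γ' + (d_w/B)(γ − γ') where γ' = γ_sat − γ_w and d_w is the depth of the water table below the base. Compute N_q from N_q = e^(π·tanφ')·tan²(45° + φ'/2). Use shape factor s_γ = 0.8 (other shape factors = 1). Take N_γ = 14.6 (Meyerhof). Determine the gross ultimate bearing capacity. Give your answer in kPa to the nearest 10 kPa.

tan29.6° = 0.5681, so N_q = e^(π×0.5681)·tan²(59.8°) = 5.958 × 2.952 = 17.59.
Effective surcharge at the founding depth q = γ·D_f = 20.1 × 2.55 = 51.255 kPa.
With d_w = 1.59 m < B, γ̄ = 11.59 + (1.59/2.38) × (20.1 − 11.59) = 17.275 kN/m³.
q_ult = q·N_q + 0.5·γ·B·N_γ·s_γ
     = 51.255 × 17.588 + 0.5 × 17.275 × 2.38 × 14.6 × 0.8
     = 901.45 + 240.11 = 1141.6 kPa.

q_ult ≈ 1140 kPa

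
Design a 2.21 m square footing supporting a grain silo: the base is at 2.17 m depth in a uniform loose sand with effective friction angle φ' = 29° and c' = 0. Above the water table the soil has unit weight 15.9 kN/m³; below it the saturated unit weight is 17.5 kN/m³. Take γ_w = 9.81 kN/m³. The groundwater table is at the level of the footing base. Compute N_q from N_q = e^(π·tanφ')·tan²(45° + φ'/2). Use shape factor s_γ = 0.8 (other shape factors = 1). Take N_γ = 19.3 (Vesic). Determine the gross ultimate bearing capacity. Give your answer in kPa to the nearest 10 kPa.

tan29° = 0.5543, so N_q = e^(π×0.5543)·tan²(59.5°) = 5.705 × 2.882 = 16.44.
Overburden at base level: q = 15.9 × 2.17 = 34.503 kPa.
Below the base the soil is submerged, so the ½γBN_γ term uses γ' = 17.5 − 9.81 = 7.69 kN/m³.
Surcharge term q·N_q = 34.503 × 16.443 = 567.34 kPa; self-weight term 0.5·γ·B·N_γ·s_γ = 0.5 × 7.69 × 2.21 × 19.3 × 0.8 = 131.2 kPa.
q_ult = 567.34 + 131.2 = 698.54 kPa.

q_ult ≈ 700 kPa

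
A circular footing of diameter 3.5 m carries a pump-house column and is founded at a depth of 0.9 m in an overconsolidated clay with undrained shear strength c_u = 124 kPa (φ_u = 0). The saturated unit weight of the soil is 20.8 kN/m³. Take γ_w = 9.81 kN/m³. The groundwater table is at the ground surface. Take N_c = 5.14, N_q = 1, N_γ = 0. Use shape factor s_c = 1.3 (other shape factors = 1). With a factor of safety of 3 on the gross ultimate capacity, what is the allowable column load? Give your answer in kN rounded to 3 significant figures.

P_all ≈ 2690 kN

With the water table at the surface the whole profile is submerged: γ' = 20.8 − 9.81 = 10.99 kN/m³, so q = γ'·D_f = 9.891 kPa.
q_ult = c·N_c·s_c + q·N_q
     = 124 × 5.14 × 1.3 + 9.891 × 1
     = 828.57 + 9.891 = 838.46 kPa.
Gross allowable pressure q_all = 838.46 / 3 = 279.49 kPa.
Footing area = 9.6211 m², so allowable column load = 279.49 × 9.6211 = 2689 kN.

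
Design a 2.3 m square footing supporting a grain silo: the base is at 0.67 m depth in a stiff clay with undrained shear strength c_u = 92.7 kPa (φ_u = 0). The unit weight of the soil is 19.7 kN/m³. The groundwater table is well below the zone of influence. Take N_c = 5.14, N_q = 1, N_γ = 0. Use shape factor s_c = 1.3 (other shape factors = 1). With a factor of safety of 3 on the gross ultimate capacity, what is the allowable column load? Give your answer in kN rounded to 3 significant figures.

Effective surcharge at the founding depth q = γ·D_f = 19.7 × 0.67 = 13.199 kPa.
q_ult = c·N_c·s_c + q·N_q
     = 92.7 × 5.14 × 1.3 + 13.199 × 1
     = 619.42 + 13.199 = 632.62 kPa.
Gross allowable pressure q_all = 632.62 / 3 = 210.87 kPa.
Footing area = 5.29 m², so allowable column load = 210.87 × 5.29 = 1115.5 kN.

P_all ≈ 1120 kN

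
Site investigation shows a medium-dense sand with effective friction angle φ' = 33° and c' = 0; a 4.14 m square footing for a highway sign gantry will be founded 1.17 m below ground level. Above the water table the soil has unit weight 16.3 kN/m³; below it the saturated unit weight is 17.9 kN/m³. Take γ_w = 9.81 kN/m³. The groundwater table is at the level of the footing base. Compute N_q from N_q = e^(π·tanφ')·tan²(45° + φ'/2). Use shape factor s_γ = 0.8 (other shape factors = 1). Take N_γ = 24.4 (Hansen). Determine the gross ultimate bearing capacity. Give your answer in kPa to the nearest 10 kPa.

q_ult ≈ 820 kPa

tan33° = 0.6494, so N_q = e^(π×0.6494)·tan²(61.5°) = 7.692 × 3.392 = 26.09.
q = γ·D_f = 16.3 × 1.17 = 19.071 kPa.
For the ½γBN_γ term take γ' = 17.9 − 9.81 = 8.09 kN/m³ (soil below base is submerged).
q·N_q = 19.071 × 26.092 = 497.6 kPa
0.5·γ·B·N_γ·s_γ = 0.5 × 8.09 × 4.14 × 24.4 × 0.8 = 326.89 kPa
q_ult = 497.6 + 326.89 = 824.49 kPa.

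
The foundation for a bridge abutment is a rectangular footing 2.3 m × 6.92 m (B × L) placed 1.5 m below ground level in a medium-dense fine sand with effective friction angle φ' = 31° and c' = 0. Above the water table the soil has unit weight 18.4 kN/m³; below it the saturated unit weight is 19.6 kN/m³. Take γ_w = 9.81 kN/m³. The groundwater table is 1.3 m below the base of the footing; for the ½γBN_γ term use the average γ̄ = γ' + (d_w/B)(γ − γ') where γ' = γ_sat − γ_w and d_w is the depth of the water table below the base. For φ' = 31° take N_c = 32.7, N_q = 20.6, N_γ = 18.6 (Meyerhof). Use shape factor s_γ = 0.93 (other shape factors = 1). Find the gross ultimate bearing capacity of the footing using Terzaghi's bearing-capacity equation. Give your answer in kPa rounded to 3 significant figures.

q = γ·D_f = 18.4 × 1.5 = 27.6 kPa.
γ' = 9.79 kN/m³; averaging over the depth B below the base, γ̄ = γ' + (d_w/B)(γ − γ') = 14.657 kN/m³.
q·N_q = 27.6 × 20.6 = 568.56 kPa
0.5·γ·B·N_γ·s_γ = 0.5 × 14.657 × 2.3 × 18.6 × 0.93 = 291.56 kPa
q_ult = 568.56 + 291.56 = 860.12 kPa.

q_ult ≈ 860 kPa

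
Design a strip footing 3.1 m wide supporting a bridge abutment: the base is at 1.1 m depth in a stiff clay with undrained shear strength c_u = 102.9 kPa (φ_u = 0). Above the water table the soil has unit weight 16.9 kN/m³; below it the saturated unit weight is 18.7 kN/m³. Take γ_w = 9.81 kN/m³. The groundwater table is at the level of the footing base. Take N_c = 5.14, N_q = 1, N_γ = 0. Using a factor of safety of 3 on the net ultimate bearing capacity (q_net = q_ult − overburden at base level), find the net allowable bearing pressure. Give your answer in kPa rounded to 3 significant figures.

q_all(net) ≈ 176 kPa

Overburden at base level: q = 16.9 × 1.1 = 18.59 kPa.
Cohesion term c·N_c = 102.9 × 5.14 = 528.91 kPa; surcharge term q·N_q = 18.59 × 1 = 18.59 kPa.
q_ult = 528.91 + 18.59 = 547.5 kPa.
q_net = 547.5 − 18.59 = 528.91 kPa.
q_all(net) = 528.91 / 3 = 176.3 kPa.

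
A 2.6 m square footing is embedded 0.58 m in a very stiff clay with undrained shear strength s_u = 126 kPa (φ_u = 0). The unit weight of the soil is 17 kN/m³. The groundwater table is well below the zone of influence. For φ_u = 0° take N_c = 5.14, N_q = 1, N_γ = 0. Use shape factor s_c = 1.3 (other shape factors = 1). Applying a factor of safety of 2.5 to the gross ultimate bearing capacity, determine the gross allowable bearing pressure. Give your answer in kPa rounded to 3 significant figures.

q_all ≈ 341 kPa

Effective surcharge at the founding depth q = γ·D_f = 17 × 0.58 = 9.86 kPa.
q_ult = c·N_c·s_c + q·N_q
     = 126 × 5.14 × 1.3 + 9.86 × 1
     = 841.93 + 9.86 = 851.79 kPa.
q_all = q_ult / FS = 851.79 / 2.5 = 340.72 kPa.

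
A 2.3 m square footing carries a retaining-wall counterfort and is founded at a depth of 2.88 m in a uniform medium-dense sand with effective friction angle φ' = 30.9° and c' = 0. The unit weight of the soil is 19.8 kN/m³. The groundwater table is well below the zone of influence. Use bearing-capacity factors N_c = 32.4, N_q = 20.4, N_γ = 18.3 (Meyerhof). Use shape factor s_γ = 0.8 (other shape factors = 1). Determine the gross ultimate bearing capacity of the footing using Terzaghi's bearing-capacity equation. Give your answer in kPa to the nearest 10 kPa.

Effective surcharge at the founding depth q = γ·D_f = 19.8 × 2.88 = 57.024 kPa.
q_ult = q·N_q + 0.5·γ·B·N_γ·s_γ
     = 57.024 × 20.4 + 0.5 × 19.8 × 2.3 × 18.3 × 0.8
     = 1163.3 + 333.35 = 1496.6 kPa.

q_ult ≈ 1500 kPa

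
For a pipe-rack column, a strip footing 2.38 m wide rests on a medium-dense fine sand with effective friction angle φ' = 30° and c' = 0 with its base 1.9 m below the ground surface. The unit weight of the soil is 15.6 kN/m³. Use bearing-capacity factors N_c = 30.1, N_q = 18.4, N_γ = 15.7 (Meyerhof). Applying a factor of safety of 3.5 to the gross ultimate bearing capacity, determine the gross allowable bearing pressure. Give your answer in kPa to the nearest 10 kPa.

q = γ·D_f = 15.6 × 1.9 = 29.64 kPa.
q·N_q = 29.64 × 18.4 = 545.38 kPa
0.5·γ·B·N_γ = 0.5 × 15.6 × 2.38 × 15.7 = 291.45 kPa
q_ult = 545.38 + 291.45 = 836.83 kPa.
q_all = q_ult / FS = 836.83 / 3.5 = 239.09 kPa.

q_all ≈ 240 kPa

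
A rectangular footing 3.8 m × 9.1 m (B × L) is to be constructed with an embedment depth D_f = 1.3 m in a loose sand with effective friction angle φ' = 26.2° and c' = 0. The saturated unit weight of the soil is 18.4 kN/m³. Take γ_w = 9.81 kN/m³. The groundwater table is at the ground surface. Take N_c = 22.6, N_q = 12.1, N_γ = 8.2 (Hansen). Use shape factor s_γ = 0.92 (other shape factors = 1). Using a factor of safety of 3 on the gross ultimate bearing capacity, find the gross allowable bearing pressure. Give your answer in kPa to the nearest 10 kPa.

q_all ≈ 90 kPa

γ' = 18.4 − 9.81 = 8.59 kN/m³ (submerged throughout). q = 8.59 × 1.3 = 11.167 kPa; the same γ' applies in the ½γBN_γ term.
q·N_q = 11.167 × 12.1 = 135.12 kPa
0.5·γ·B·N_γ·s_γ = 0.5 × 8.59 × 3.8 × 8.2 × 0.92 = 123.13 kPa
q_ult = 135.12 + 123.13 = 258.25 kPa.
q_all = 258.25 / 3 = 86.082 kPa.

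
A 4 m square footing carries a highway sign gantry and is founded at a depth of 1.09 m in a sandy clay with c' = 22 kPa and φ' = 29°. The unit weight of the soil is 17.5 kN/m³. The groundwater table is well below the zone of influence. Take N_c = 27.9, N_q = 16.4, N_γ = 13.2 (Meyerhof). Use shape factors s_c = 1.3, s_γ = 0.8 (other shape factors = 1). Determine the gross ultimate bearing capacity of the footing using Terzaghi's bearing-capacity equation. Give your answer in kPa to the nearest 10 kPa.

q_ult ≈ 1480 kPa

q = γ·D_f = 17.5 × 1.09 = 19.075 kPa.
c·N_c·s_c = 22 × 27.9 × 1.3 = 797.94 kPa
q·N_q = 19.075 × 16.4 = 312.83 kPa
0.5·γ·B·N_γ·s_γ = 0.5 × 17.5 × 4 × 13.2 × 0.8 = 369.6 kPa
q_ult = 797.94 + 312.83 + 369.6 = 1480.4 kPa.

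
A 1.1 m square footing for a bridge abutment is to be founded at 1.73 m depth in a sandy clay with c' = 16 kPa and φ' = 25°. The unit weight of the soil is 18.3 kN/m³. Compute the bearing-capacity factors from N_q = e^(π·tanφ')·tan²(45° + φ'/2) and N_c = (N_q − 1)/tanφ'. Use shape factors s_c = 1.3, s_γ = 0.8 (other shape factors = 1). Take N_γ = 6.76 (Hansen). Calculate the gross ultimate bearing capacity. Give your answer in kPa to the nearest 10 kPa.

q_ult ≈ 820 kPa

tan25° = 0.4663, so N_q = e^(π×0.4663)·tan²(57.5°) = 4.327 × 2.464 = 10.66.
N_c = (10.66 − 1)/tan25° = 20.72.
Overburden at base level: q = 18.3 × 1.73 = 31.659 kPa.
Cohesion term c·N_c·s_c = 16 × 20.721 × 1.3 = 430.99 kPa; surcharge term q·N_q = 31.659 × 10.662 = 337.55 kPa; self-weight term 0.5·γ·B·N_γ·s_γ = 0.5 × 18.3 × 1.1 × 6.76 × 0.8 = 54.432 kPa.
q_ult = 430.99 + 337.55 + 54.432 = 822.97 kPa.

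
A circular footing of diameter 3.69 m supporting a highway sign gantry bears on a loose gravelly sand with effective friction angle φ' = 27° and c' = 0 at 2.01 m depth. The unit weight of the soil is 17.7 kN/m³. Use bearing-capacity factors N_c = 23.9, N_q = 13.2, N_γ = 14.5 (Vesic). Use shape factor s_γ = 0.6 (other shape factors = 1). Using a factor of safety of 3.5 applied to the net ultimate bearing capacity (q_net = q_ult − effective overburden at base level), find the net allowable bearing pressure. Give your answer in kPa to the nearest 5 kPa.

Effective surcharge at the founding depth q = γ·D_f = 17.7 × 2.01 = 35.577 kPa.
q_ult = q·N_q + 0.5·γ·B·N_γ·s_γ
     = 35.577 × 13.2 + 0.5 × 17.7 × 3.69 × 14.5 × 0.6
     = 469.62 + 284.11 = 753.73 kPa.
Net ultimate: q_net = 753.73 − 35.577 = 718.15 kPa.
q_all(net) = 718.15 / 3.5 = 205.19 kPa.

q_all(net) ≈ 205 kPa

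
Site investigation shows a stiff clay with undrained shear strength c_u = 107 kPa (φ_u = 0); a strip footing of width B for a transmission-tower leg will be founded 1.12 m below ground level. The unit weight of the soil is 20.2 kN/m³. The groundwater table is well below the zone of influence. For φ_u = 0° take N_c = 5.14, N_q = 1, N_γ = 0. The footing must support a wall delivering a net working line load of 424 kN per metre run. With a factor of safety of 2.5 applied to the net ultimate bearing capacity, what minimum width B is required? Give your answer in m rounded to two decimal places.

q = γ·D_f = 20.2 × 1.12 = 22.624 kPa.
c·N_c = 107 × 5.14 = 549.98 kPa
q·N_q = 22.624 × 1 = 22.624 kPa
q_ult = 549.98 + 22.624 = 572.6 kPa.
For φ = 0 the ½γBN_γ term vanishes, so q_ult is independent of B. q_net = 572.6 − 22.624 = 549.98 kPa; q_all(net) = 549.98/2.5 = 219.99 kPa.
Required width B = w / q_all(net) = 424 / 219.99 = 1.927 m.

B = 1.93 m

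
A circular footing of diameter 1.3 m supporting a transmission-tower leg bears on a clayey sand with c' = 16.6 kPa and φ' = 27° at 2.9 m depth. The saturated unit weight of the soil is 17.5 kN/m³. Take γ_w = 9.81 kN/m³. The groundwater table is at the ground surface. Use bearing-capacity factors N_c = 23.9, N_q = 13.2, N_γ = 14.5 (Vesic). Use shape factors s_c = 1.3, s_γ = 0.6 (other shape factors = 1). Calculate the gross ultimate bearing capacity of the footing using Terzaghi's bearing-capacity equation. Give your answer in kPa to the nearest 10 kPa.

Water table at ground surface, so effective unit weight γ' = 17.5 − 9.81 = 7.69 kN/m³ is used throughout; overburden q = 7.69 × 2.9 = 22.301 kPa; the same γ' applies in the ½γBN_γ term.
Cohesion term c·N_c·s_c = 16.6 × 23.9 × 1.3 = 515.76 kPa; surcharge term q·N_q = 22.301 × 13.2 = 294.37 kPa; self-weight term 0.5·γ·B·N_γ·s_γ = 0.5 × 7.69 × 1.3 × 14.5 × 0.6 = 43.487 kPa.
q_ult = 515.76 + 294.37 + 43.487 = 853.62 kPa.

q_ult ≈ 850 kPa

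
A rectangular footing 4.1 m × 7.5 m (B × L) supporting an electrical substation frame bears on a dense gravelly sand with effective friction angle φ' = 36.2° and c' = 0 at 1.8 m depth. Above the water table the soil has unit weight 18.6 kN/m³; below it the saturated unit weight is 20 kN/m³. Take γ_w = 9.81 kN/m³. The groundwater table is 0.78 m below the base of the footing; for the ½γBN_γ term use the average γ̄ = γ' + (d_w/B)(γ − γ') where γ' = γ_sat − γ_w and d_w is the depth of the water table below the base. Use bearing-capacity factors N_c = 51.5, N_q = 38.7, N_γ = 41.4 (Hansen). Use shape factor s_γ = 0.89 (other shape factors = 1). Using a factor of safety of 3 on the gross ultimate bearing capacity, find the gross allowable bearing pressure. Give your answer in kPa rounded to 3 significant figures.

q_all ≈ 729 kPa

Effective surcharge at the founding depth q = γ·D_f = 18.6 × 1.8 = 33.48 kPa.
With d_w = 0.78 m < B, γ̄ = 10.19 + (0.78/4.1) × (18.6 − 10.19) = 11.79 kN/m³.
q_ult = q·N_q + 0.5·γ·B·N_γ·s_γ
     = 33.48 × 38.7 + 0.5 × 11.79 × 4.1 × 41.4 × 0.89
     = 1295.7 + 890.55 = 2186.2 kPa.
q_all = 2186.2 / 3 = 728.74 kPa.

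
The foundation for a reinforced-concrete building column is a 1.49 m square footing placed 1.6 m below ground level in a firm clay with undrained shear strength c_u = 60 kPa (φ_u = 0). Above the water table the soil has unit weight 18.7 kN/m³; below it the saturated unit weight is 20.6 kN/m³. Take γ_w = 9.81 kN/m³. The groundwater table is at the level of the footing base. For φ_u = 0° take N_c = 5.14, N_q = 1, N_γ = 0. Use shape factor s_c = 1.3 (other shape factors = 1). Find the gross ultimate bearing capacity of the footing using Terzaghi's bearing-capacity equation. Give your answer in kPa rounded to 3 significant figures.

Overburden at base level: q = 18.7 × 1.6 = 29.92 kPa.
Cohesion term c·N_c·s_c = 60 × 5.14 × 1.3 = 400.92 kPa; surcharge term q·N_q = 29.92 × 1 = 29.92 kPa.
q_ult = 400.92 + 29.92 = 430.84 kPa.

q_ult ≈ 431 kPa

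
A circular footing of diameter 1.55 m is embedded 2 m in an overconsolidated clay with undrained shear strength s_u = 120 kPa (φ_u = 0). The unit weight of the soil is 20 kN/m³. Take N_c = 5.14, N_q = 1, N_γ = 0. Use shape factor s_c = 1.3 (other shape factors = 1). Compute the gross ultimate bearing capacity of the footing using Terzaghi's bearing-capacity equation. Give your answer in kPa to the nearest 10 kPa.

q_ult ≈ 840 kPa

Effective surcharge at the founding depth q = γ·D_f = 20 × 2 = 40 kPa.
q_ult = c·N_c·s_c + q·N_q
     = 120 × 5.14 × 1.3 + 40 × 1
     = 801.84 + 40 = 841.84 kPa.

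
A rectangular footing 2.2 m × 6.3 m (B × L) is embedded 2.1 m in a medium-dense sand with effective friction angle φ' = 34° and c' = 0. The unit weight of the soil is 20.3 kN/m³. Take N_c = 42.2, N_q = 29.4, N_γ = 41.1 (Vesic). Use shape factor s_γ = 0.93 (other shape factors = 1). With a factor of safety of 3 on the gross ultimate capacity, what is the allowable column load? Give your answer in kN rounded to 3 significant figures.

P_all ≈ 9730 kN

Effective surcharge at the founding depth q = γ·D_f = 20.3 × 2.1 = 42.63 kPa.
q_ult = q·N_q + 0.5·γ·B·N_γ·s_γ
     = 42.63 × 29.4 + 0.5 × 20.3 × 2.2 × 41.1 × 0.93
     = 1253.3 + 853.52 = 2106.8 kPa.
Gross allowable pressure q_all = 2106.8 / 3 = 702.28 kPa.
Footing area = 13.86 m², so allowable column load = 702.28 × 13.86 = 9733.6 kN.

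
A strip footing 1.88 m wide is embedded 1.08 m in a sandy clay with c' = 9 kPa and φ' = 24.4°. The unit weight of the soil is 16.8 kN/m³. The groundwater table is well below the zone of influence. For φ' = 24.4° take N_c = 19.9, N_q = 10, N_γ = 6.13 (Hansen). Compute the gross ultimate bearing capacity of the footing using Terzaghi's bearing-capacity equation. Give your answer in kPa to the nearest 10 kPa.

Overburden at base level: q = 16.8 × 1.08 = 18.144 kPa.
Cohesion term c·N_c = 9 × 19.9 = 179.1 kPa; surcharge term q·N_q = 18.144 × 10 = 181.44 kPa; self-weight term 0.5·γ·B·N_γ = 0.5 × 16.8 × 1.88 × 6.13 = 96.805 kPa.
q_ult = 179.1 + 181.44 + 96.805 = 457.34 kPa.

q_ult ≈ 460 kPa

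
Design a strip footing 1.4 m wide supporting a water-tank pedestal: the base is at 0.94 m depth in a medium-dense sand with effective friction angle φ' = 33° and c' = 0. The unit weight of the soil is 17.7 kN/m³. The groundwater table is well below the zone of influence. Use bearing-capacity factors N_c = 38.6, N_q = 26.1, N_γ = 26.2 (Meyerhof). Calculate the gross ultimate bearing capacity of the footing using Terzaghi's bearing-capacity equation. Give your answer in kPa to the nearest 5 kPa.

q_ult ≈ 760 kPa

q = γ·D_f = 17.7 × 0.94 = 16.638 kPa.
q·N_q = 16.638 × 26.1 = 434.25 kPa
0.5·γ·B·N_γ = 0.5 × 17.7 × 1.4 × 26.2 = 324.62 kPa
q_ult = 434.25 + 324.62 = 758.87 kPa.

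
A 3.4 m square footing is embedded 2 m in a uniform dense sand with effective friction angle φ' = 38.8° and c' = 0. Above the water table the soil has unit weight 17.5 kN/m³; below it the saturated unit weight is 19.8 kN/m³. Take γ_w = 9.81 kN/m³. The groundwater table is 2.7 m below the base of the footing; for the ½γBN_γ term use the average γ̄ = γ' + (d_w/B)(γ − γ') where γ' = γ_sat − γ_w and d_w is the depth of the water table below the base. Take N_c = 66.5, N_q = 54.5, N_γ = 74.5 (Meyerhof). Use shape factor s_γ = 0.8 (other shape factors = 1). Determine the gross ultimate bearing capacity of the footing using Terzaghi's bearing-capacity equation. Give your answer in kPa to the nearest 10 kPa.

q_ult ≈ 3520 kPa

q = γ·D_f = 17.5 × 2 = 35 kPa.
γ' = 9.99 kN/m³; averaging over the depth B below the base, γ̄ = γ' + (d_w/B)(γ − γ') = 15.954 kN/m³.
q·N_q = 35 × 54.5 = 1907.5 kPa
0.5·γ·B·N_γ·s_γ = 0.5 × 15.954 × 3.4 × 74.5 × 0.8 = 1616.4 kPa
q_ult = 1907.5 + 1616.4 = 3523.9 kPa.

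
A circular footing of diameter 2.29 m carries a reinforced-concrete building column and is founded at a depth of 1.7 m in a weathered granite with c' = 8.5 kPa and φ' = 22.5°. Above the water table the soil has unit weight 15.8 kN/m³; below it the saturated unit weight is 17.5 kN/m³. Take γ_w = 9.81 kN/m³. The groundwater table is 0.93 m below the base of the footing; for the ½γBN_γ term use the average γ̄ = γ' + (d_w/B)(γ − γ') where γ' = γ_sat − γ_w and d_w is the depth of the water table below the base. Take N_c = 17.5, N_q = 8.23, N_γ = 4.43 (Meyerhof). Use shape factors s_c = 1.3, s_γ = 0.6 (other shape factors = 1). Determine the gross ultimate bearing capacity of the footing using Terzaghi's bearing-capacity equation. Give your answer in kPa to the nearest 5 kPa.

q_ult ≈ 450 kPa

Overburden at base level: q = 15.8 × 1.7 = 26.86 kPa.
The water table is 0.93 m below the base (< B = 2.29 m), so the ½γBN_γ term uses γ̄ = γ' + (d_w/B)(γ − γ') = 7.69 + (0.93/2.29)(15.8 − 7.69) = 10.984 kN/m³.
Cohesion term c·N_c·s_c = 8.5 × 17.5 × 1.3 = 193.38 kPa; surcharge term q·N_q = 26.86 × 8.23 = 221.06 kPa; self-weight term 0.5·γ·B·N_γ·s_γ = 0.5 × 10.984 × 2.29 × 4.43 × 0.6 = 33.428 kPa.
q_ult = 193.38 + 221.06 + 33.428 = 447.86 kPa.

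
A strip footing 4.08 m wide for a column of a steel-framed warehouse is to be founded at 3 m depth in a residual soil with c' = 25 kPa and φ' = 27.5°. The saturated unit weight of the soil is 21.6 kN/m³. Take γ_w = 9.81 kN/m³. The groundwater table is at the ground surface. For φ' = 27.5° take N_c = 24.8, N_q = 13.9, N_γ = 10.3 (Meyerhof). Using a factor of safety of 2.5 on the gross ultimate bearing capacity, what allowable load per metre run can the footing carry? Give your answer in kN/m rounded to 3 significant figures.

≈ 2220 kN/m

Water table at ground surface, so effective unit weight γ' = 21.6 − 9.81 = 11.79 kN/m³ is used throughout; overburden q = 11.79 × 3 = 35.37 kPa; the same γ' applies in the ½γBN_γ term.
Cohesion term c·N_c = 25 × 24.8 = 620 kPa; surcharge term q·N_q = 35.37 × 13.9 = 491.64 kPa; self-weight term 0.5·γ·B·N_γ = 0.5 × 11.79 × 4.08 × 10.3 = 247.73 kPa.
q_ult = 620 + 491.64 + 247.73 = 1359.4 kPa.
Gross allowable pressure q_all = 1359.4 / 2.5 = 543.75 kPa.
Allowable wall load = q_all × B = 543.75 × 4.08 = 2218.5 kN per metre run.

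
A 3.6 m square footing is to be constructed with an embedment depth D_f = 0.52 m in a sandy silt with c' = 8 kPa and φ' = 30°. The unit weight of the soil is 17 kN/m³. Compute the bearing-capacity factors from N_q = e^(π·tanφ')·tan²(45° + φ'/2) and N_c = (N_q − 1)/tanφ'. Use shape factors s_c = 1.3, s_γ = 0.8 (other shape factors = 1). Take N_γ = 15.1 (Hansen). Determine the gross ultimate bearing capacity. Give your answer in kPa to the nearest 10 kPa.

q_ult ≈ 850 kPa

tan30° = 0.5774, so N_q = e^(π×0.5774)·tan²(60°) = 6.134 × 3.0 = 18.4.
N_c = (18.4 − 1)/tan30° = 30.14.
Effective surcharge at the founding depth q = γ·D_f = 17 × 0.52 = 8.84 kPa.
q_ult = c·N_c·s_c + q·N_q + 0.5·γ·B·N_γ·s_γ
     = 8 × 30.14 × 1.3 + 8.84 × 18.401 + 0.5 × 17 × 3.6 × 15.1 × 0.8
     = 313.45 + 162.67 + 369.65 = 845.77 kPa.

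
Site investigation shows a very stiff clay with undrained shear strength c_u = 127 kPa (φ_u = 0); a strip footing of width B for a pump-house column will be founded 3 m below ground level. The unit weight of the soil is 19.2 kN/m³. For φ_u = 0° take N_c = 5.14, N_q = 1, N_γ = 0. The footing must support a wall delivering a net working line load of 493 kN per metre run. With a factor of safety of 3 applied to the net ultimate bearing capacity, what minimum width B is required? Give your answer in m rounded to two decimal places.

Effective surcharge at the founding depth q = γ·D_f = 19.2 × 3 = 57.6 kPa.
q_ult = c·N_c + q·N_q
     = 127 × 5.14 + 57.6 × 1
     = 652.78 + 57.6 = 710.38 kPa.
For φ = 0 the ½γBN_γ term vanishes, so q_ult is independent of B. q_net = 710.38 − 57.6 = 652.78 kPa; q_all(net) = 652.78/3 = 217.59 kPa.
Required width B = w / q_all(net) = 493 / 217.59 = 2.266 m.

B = 2.27 m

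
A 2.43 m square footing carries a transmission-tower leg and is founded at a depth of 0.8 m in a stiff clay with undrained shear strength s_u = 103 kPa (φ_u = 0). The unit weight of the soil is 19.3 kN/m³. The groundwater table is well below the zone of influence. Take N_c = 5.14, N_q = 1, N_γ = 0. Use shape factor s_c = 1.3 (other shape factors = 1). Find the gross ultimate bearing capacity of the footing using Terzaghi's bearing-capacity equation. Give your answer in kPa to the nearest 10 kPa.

q = γ·D_f = 19.3 × 0.8 = 15.44 kPa.
c·N_c·s_c = 103 × 5.14 × 1.3 = 688.25 kPa
q·N_q = 15.44 × 1 = 15.44 kPa
q_ult = 688.25 + 15.44 = 703.69 kPa.

q_ult ≈ 700 kPa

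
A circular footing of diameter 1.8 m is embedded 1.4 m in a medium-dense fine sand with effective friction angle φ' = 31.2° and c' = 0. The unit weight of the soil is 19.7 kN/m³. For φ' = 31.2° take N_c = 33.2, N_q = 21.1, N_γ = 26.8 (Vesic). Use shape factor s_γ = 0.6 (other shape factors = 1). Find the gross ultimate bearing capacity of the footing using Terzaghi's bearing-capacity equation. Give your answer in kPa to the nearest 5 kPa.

q_ult ≈ 865 kPa

q = γ·D_f = 19.7 × 1.4 = 27.58 kPa.
q·N_q = 27.58 × 21.1 = 581.94 kPa
0.5·γ·B·N_γ·s_γ = 0.5 × 19.7 × 1.8 × 26.8 × 0.6 = 285.1 kPa
q_ult = 581.94 + 285.1 = 867.04 kPa.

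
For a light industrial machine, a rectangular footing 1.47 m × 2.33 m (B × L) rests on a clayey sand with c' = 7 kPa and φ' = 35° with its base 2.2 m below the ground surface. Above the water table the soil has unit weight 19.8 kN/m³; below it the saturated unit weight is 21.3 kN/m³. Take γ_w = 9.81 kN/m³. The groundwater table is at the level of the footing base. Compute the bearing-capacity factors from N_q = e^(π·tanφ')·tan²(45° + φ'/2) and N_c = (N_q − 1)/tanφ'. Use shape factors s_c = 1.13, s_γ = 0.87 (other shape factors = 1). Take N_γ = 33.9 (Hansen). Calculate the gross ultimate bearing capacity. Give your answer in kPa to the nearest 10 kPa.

tan35° = 0.7002, so N_q = e^(π×0.7002)·tan²(62.5°) = 9.023 × 3.69 = 33.3.
N_c = (33.3 − 1)/tan35° = 46.12.
Overburden at base level: q = 19.8 × 2.2 = 43.56 kPa.
Below the base the soil is submerged, so the ½γBN_γ term uses γ' = 21.3 − 9.81 = 11.49 kN/m³.
Cohesion term c·N_c·s_c = 7 × 46.124 × 1.13 = 364.84 kPa; surcharge term q·N_q = 43.56 × 33.296 = 1450.4 kPa; self-weight term 0.5·γ·B·N_γ·s_γ = 0.5 × 11.49 × 1.47 × 33.9 × 0.87 = 249.07 kPa.
q_ult = 364.84 + 1450.4 + 249.07 = 2064.3 kPa.

q_ult ≈ 2060 kPa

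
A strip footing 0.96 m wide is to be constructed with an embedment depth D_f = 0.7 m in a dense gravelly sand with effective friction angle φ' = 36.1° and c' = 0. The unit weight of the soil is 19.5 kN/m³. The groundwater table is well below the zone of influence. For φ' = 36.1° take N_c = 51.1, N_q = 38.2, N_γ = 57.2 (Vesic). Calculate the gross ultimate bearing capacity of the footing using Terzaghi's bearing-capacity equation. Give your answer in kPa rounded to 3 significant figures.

Effective surcharge at the founding depth q = γ·D_f = 19.5 × 0.7 = 13.65 kPa.
q_ult = q·N_q + 0.5·γ·B·N_γ
     = 13.65 × 38.2 + 0.5 × 19.5 × 0.96 × 57.2
     = 521.43 + 535.39 = 1056.8 kPa.

q_ult ≈ 1060 kPa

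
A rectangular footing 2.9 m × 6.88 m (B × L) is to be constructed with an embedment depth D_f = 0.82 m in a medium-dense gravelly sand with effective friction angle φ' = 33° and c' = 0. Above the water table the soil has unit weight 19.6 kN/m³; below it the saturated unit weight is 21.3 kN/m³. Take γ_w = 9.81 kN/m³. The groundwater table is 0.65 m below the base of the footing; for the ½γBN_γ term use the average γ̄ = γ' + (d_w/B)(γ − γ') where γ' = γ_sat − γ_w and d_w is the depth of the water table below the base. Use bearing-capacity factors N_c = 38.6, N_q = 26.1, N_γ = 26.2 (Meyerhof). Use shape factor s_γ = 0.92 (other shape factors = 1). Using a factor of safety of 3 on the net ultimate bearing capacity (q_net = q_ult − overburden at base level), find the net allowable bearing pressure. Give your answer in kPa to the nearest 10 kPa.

q_all(net) ≈ 290 kPa

Effective surcharge at the founding depth q = γ·D_f = 19.6 × 0.82 = 16.072 kPa.
With d_w = 0.65 m < B, γ̄ = 11.49 + (0.65/2.9) × (19.6 − 11.49) = 13.308 kN/m³.
q_ult = q·N_q + 0.5·γ·B·N_γ·s_γ
     = 16.072 × 26.1 + 0.5 × 13.308 × 2.9 × 26.2 × 0.92
     = 419.48 + 465.12 = 884.6 kPa.
q_net = 884.6 − 16.072 = 868.52 kPa.
q_all(net) = 868.52 / 3 = 289.51 kPa.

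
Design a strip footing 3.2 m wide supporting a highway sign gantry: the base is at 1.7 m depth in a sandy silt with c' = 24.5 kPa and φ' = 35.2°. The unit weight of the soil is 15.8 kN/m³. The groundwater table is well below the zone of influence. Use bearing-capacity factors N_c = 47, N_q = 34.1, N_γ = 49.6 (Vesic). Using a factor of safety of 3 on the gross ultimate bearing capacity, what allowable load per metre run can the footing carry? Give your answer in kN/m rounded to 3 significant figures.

≈ 3540 kN/m

q = γ·D_f = 15.8 × 1.7 = 26.86 kPa.
c·N_c = 24.5 × 47 = 1151.5 kPa
q·N_q = 26.86 × 34.1 = 915.93 kPa
0.5·γ·B·N_γ = 0.5 × 15.8 × 3.2 × 49.6 = 1253.9 kPa
q_ult = 1151.5 + 915.93 + 1253.9 = 3321.3 kPa.
Gross allowable pressure q_all = 3321.3 / 3 = 1107.1 kPa.
Allowable wall load = q_all × B = 1107.1 × 3.2 = 3542.7 kN per metre run.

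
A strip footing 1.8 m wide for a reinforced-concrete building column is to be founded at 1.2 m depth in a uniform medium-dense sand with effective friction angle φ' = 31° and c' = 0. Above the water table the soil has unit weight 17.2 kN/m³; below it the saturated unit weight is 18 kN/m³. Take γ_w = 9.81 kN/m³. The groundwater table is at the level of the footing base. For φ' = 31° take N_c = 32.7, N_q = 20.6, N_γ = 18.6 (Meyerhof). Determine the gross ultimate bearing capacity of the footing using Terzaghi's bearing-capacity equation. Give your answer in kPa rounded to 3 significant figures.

Effective surcharge at the founding depth q = γ·D_f = 17.2 × 1.2 = 20.64 kPa.
The water table coincides with the base, so in the self-weight term γ → γ' = 8.19 kN/m³.
q_ult = q·N_q + 0.5·γ·B·N_γ
     = 20.64 × 20.6 + 0.5 × 8.19 × 1.8 × 18.6
     = 425.18 + 137.1 = 562.28 kPa.

q_ult ≈ 562 kPa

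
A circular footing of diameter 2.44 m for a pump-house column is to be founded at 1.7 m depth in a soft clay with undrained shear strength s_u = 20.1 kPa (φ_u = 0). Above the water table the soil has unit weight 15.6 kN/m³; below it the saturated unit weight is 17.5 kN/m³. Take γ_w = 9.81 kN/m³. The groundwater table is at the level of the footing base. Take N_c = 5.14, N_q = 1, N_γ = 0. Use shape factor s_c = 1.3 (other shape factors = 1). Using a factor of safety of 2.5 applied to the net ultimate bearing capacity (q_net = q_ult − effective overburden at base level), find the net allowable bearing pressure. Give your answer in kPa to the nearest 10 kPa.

q = γ·D_f = 15.6 × 1.7 = 26.52 kPa.
c·N_c·s_c = 20.1 × 5.14 × 1.3 = 134.31 kPa
q·N_q = 26.52 × 1 = 26.52 kPa
q_ult = 134.31 + 26.52 = 160.83 kPa.
Net ultimate: q_net = 160.83 − 26.52 = 134.31 kPa.
q_all(net) = 134.31 / 2.5 = 53.723 kPa.

q_all(net) ≈ 50 kPa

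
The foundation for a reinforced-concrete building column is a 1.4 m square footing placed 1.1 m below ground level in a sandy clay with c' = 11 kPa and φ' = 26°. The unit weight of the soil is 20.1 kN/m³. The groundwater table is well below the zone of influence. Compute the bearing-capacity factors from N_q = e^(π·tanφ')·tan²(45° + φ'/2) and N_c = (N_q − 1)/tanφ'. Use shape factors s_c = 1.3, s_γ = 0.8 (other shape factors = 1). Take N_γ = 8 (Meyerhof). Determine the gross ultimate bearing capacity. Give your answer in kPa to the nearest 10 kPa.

tan26° = 0.4877, so N_q = e^(π×0.4877)·tan²(58°) = 4.629 × 2.561 = 11.85.
N_c = (11.85 − 1)/tan26° = 22.25.
Effective surcharge at the founding depth q = γ·D_f = 20.1 × 1.1 = 22.11 kPa.
q_ult = c·N_c·s_c + q·N_q + 0.5·γ·B·N_γ·s_γ
     = 11 × 22.254 × 1.3 + 22.11 × 11.854 + 0.5 × 20.1 × 1.4 × 8 × 0.8
     = 318.24 + 262.1 + 90.048 = 670.38 kPa.

q_ult ≈ 670 kPa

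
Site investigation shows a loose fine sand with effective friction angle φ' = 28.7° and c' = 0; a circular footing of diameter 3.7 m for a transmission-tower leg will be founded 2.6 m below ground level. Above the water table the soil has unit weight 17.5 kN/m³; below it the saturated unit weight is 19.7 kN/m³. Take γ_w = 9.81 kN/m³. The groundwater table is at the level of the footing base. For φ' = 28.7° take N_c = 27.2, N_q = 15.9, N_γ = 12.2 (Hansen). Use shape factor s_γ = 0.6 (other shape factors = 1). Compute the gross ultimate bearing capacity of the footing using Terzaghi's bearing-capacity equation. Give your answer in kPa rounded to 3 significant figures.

q_ult ≈ 857 kPa

Overburden at base level: q = 17.5 × 2.6 = 45.5 kPa.
Below the base the soil is submerged, so the ½γBN_γ term uses γ' = 19.7 − 9.81 = 9.89 kN/m³.
Surcharge term q·N_q = 45.5 × 15.9 = 723.45 kPa; self-weight term 0.5·γ·B·N_γ·s_γ = 0.5 × 9.89 × 3.7 × 12.2 × 0.6 = 133.93 kPa.
q_ult = 723.45 + 133.93 = 857.38 kPa.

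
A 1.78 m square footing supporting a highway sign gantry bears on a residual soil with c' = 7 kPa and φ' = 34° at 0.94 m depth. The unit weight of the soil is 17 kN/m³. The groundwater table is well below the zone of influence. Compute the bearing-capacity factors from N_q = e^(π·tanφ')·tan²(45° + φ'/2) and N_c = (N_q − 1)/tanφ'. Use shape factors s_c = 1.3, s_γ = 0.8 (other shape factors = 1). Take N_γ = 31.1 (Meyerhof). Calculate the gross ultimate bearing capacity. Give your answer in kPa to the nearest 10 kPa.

q_ult ≈ 1230 kPa

tan34° = 0.6745, so N_q = e^(π×0.6745)·tan²(62°) = 8.323 × 3.537 = 29.44.
N_c = (29.44 − 1)/tan34° = 42.16.
Effective surcharge at the founding depth q = γ·D_f = 17 × 0.94 = 15.98 kPa.
q_ult = c·N_c·s_c + q·N_q + 0.5·γ·B·N_γ·s_γ
     = 7 × 42.164 × 1.3 + 15.98 × 29.44 + 0.5 × 17 × 1.78 × 31.1 × 0.8
     = 383.69 + 470.45 + 376.43 = 1230.6 kPa.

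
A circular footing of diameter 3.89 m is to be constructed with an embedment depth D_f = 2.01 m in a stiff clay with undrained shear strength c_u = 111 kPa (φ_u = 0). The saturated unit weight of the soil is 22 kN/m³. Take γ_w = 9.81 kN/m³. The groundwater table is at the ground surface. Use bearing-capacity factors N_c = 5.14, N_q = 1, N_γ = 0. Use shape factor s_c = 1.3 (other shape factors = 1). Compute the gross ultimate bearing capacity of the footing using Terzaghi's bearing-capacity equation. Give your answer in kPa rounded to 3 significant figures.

q_ult ≈ 766 kPa

γ' = 22 − 9.81 = 12.19 kN/m³ (submerged throughout). q = 12.19 × 2.01 = 24.502 kPa.
c·N_c·s_c = 111 × 5.14 × 1.3 = 741.7 kPa
q·N_q = 24.502 × 1 = 24.502 kPa
q_ult = 741.7 + 24.502 = 766.2 kPa.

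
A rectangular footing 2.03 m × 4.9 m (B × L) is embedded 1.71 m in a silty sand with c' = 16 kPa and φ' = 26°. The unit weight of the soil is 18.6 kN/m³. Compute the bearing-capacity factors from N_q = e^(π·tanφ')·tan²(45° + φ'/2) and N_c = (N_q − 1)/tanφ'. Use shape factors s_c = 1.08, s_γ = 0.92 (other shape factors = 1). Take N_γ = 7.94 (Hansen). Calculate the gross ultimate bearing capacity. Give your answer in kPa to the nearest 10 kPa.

tan26° = 0.4877, so N_q = e^(π×0.4877)·tan²(58°) = 4.629 × 2.561 = 11.85.
N_c = (11.85 − 1)/tan26° = 22.25.
Effective surcharge at the founding depth q = γ·D_f = 18.6 × 1.71 = 31.806 kPa.
q_ult = c·N_c·s_c + q·N_q + 0.5·γ·B·N_γ·s_γ
     = 16 × 22.254 × 1.08 + 31.806 × 11.854 + 0.5 × 18.6 × 2.03 × 7.94 × 0.92
     = 384.56 + 377.03 + 137.91 = 899.5 kPa.

q_ult ≈ 900 kPa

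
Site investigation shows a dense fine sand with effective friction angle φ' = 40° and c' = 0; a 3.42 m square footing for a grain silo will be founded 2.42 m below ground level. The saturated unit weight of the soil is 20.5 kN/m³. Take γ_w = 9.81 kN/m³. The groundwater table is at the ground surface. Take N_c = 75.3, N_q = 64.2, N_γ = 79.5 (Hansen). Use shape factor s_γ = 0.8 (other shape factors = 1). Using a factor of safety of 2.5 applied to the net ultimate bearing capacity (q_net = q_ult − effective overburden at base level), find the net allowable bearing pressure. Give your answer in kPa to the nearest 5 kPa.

q_all(net) ≈ 1120 kPa

With the water table at the surface the whole profile is submerged: γ' = 20.5 − 9.81 = 10.69 kN/m³, so q = γ'·D_f = 25.87 kPa; the same γ' applies in the ½γBN_γ term.
q_ult = q·N_q + 0.5·γ·B·N_γ·s_γ
     = 25.87 × 64.2 + 0.5 × 10.69 × 3.42 × 79.5 × 0.8
     = 1660.8 + 1162.6 = 2823.4 kPa.
Net ultimate: q_net = 2823.4 − 25.87 = 2797.6 kPa.
q_all(net) = 2797.6 / 2.5 = 1119 kPa.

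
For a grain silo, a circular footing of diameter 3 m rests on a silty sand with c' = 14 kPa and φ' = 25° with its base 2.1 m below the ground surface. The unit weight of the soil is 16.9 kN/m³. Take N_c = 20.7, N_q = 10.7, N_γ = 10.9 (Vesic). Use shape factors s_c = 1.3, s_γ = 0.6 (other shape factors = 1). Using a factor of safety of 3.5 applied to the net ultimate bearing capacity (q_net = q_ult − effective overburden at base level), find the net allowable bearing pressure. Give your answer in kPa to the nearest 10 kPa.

Effective surcharge at the founding depth q = γ·D_f = 16.9 × 2.1 = 35.49 kPa.
q_ult = c·N_c·s_c + q·N_q + 0.5·γ·B·N_γ·s_γ
     = 14 × 20.7 × 1.3 + 35.49 × 10.7 + 0.5 × 16.9 × 3 × 10.9 × 0.6
     = 376.74 + 379.74 + 165.79 = 922.27 kPa.
Net ultimate: q_net = 922.27 − 35.49 = 886.78 kPa.
q_all(net) = 886.78 / 3.5 = 253.37 kPa.

q_all(net) ≈ 250 kPa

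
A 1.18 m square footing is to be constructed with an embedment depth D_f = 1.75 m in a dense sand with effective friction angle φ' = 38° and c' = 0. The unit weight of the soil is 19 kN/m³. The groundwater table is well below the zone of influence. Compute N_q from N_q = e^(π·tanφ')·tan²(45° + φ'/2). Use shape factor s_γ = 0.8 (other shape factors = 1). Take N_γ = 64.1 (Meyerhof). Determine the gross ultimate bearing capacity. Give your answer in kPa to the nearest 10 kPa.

tan38° = 0.7813, so N_q = e^(π×0.7813)·tan²(64°) = 11.64 × 4.204 = 48.93.
q = γ·D_f = 19 × 1.75 = 33.25 kPa.
q·N_q = 33.25 × 48.933 = 1627 kPa
0.5·γ·B·N_γ·s_γ = 0.5 × 19 × 1.18 × 64.1 × 0.8 = 574.85 kPa
q_ult = 1627 + 574.85 = 2201.9 kPa.

q_ult ≈ 2200 kPa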